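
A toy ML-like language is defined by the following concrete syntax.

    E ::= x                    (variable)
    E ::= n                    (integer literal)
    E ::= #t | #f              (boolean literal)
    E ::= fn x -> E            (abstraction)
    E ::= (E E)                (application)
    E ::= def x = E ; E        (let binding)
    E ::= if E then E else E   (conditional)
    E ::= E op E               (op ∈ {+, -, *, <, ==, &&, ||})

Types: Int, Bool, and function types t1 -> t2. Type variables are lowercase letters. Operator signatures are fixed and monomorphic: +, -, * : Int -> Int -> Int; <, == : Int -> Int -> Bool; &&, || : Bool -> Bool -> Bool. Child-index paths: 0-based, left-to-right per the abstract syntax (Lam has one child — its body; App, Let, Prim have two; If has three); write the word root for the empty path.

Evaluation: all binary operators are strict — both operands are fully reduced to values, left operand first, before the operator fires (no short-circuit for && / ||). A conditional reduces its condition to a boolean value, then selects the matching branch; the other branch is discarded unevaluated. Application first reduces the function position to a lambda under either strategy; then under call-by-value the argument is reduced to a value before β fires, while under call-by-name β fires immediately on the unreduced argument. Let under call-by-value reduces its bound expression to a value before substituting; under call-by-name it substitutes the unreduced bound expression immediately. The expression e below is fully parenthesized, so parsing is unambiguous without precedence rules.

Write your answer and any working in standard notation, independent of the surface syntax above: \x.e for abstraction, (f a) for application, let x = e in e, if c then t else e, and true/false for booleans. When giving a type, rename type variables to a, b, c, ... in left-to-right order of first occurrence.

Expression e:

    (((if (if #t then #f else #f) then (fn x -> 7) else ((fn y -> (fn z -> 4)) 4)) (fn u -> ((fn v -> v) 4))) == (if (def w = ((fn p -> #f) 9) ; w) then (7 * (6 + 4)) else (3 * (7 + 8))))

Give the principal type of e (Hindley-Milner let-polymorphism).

Answer: Bool

Working:
  unify Bool ~ Bool
  unify Bool ~ Bool
  unify Bool ~ Bool
\x._ : a -> Int
\z._ : c -> Int
\y._ : b -> c -> Int
  unify b -> c -> Int ~ Int -> d
  unify b ~ Int
  unify c -> Int ~ d
_ _ : c -> Int
  unify a -> Int ~ c -> Int
  unify a ~ c
  unify Int ~ Int
v : f
\v._ : f -> f
  unify f -> f ~ Int -> g
  unify f ~ Int
  unify Int ~ g
_ _ : Int
\u._ : e -> Int
  unify c -> Int ~ (e -> Int) -> h
  unify c ~ e -> Int
  unify Int ~ h
_ _ : Int
  unify Int ~ Int
\p._ : i -> Bool
  unify i -> Bool ~ Int -> j
  unify i ~ Int
  unify Bool ~ j
_ _ : Bool
let w : Bool
w : Bool
  unify Bool ~ Bool
  unify Int ~ Int
  unify Int ~ Int
  unify Int ~ Int
  unify Int ~ Int
  unify Int ~ Int
  unify Int ~ Int
  unify Int ~ Int
  unify Int ~ Int
  unify Int ~ Int
  unify Int ~ Int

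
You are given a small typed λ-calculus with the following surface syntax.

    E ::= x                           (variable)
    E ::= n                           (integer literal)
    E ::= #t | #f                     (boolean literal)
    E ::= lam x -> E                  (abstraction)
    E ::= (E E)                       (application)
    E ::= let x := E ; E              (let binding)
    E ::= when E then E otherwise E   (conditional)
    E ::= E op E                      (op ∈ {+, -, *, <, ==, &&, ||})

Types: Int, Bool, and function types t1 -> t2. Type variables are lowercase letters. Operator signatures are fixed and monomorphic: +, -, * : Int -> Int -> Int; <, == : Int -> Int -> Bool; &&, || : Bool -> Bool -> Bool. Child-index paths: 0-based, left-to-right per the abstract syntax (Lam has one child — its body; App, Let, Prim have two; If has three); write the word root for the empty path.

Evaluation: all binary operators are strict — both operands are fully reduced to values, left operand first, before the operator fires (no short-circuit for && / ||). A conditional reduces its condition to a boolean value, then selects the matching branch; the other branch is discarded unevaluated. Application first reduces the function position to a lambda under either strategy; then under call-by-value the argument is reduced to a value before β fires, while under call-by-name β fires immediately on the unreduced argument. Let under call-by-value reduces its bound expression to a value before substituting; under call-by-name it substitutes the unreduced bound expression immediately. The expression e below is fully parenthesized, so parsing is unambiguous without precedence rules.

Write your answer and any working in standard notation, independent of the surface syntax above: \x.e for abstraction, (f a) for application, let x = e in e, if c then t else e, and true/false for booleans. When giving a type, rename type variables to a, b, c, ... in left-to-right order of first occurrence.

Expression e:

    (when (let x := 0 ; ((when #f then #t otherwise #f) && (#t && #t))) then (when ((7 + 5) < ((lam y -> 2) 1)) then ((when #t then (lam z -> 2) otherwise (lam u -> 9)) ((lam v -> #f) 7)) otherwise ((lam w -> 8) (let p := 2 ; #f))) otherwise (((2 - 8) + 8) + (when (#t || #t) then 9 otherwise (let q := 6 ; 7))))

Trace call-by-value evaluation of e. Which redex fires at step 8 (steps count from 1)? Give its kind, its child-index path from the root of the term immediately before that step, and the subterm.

Answer: delta at 1.0 : (true || true)

Trace:
step 0: (if (let x = 0 in ((if false then true else false) && (true && true))) then (if ((7 + 5) < ((\y.2) 1)) then ((if true then (\z.2) else (\u.9)) ((\v.false) 7)) else ((\w.8) (let p = 2 in false))) else (((2 - 8) + 8) + (if (true || true) then 9 else (let q = 6 in 7))))
step 1: [let@0] (if ((if false then true else false) && (true && true)) then (if ((7 + 5) < ((\y.2) 1)) then ((if true then (\z.2) else (\u.9)) ((\v.false) 7)) else ((\w.8) (let p = 2 in false))) else (((2 - 8) + 8) + (if (true || true) then 9 else (let q = 6 in 7))))
step 2: [if@0.0] (if (false && (true && true)) then (if ((7 + 5) < ((\y.2) 1)) then ((if true then (\z.2) else (\u.9)) ((\v.false) 7)) else ((\w.8) (let p = 2 in false))) else (((2 - 8) + 8) + (if (true || true) then 9 else (let q = 6 in 7))))
step 3: [delta@0.1] (if (false && true) then (if ((7 + 5) < ((\y.2) 1)) then ((if true then (\z.2) else (\u.9)) ((\v.false) 7)) else ((\w.8) (let p = 2 in false))) else (((2 - 8) + 8) + (if (true || true) then 9 else (let q = 6 in 7))))
step 4: [delta@0] (if false then (if ((7 + 5) < ((\y.2) 1)) then ((if true then (\z.2) else (\u.9)) ((\v.false) 7)) else ((\w.8) (let p = 2 in false))) else (((2 - 8) + 8) + (if (true || true) then 9 else (let q = 6 in 7))))
step 5: [if@root] (((2 - 8) + 8) + (if (true || true) then 9 else (let q = 6 in 7)))
step 6: [delta@0.0] ((-6 + 8) + (if (true || true) then 9 else (let q = 6 in 7)))
step 7: [delta@0] (2 + (if (true || true) then 9 else (let q = 6 in 7)))
step 8: [delta@1.0] (2 + (if true then 9 else (let q = 6 in 7)))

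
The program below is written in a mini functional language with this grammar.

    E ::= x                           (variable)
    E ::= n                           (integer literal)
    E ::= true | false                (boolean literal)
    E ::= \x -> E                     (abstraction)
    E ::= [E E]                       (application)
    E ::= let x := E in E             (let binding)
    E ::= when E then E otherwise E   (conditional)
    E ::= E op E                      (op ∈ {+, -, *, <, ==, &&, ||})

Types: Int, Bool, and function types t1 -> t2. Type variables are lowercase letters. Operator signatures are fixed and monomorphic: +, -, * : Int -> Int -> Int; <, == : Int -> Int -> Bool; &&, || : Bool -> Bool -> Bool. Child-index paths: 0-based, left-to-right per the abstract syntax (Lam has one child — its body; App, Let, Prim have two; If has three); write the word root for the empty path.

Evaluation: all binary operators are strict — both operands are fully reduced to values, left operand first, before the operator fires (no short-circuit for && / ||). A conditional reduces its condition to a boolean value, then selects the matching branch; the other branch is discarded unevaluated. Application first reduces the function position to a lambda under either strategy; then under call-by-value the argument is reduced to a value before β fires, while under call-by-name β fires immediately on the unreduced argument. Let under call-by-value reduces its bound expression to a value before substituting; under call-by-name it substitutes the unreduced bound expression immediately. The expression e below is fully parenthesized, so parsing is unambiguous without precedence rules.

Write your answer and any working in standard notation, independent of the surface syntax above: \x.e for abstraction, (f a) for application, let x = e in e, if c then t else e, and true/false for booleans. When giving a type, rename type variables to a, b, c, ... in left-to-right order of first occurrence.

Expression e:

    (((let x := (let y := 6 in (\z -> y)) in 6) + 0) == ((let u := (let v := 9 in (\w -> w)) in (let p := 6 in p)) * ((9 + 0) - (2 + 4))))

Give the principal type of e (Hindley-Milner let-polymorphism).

Working:
let y : Int
y : Int
\z._ : a -> Int
let x : forall. a -> Int
  unify Int ~ Int
  unify Int ~ Int
  unify Int ~ Int
let v : Int
w : b
\w._ : b -> b
let u : forall. b -> b
let p : Int
p : Int
  unify Int ~ Int
  unify Int ~ Int
  unify Int ~ Int
  unify Int ~ Int
  unify Int ~ Int
  unify Int ~ Int
  unify Int ~ Int
  unify Int ~ Int
  unify Int ~ Int

Answer: Bool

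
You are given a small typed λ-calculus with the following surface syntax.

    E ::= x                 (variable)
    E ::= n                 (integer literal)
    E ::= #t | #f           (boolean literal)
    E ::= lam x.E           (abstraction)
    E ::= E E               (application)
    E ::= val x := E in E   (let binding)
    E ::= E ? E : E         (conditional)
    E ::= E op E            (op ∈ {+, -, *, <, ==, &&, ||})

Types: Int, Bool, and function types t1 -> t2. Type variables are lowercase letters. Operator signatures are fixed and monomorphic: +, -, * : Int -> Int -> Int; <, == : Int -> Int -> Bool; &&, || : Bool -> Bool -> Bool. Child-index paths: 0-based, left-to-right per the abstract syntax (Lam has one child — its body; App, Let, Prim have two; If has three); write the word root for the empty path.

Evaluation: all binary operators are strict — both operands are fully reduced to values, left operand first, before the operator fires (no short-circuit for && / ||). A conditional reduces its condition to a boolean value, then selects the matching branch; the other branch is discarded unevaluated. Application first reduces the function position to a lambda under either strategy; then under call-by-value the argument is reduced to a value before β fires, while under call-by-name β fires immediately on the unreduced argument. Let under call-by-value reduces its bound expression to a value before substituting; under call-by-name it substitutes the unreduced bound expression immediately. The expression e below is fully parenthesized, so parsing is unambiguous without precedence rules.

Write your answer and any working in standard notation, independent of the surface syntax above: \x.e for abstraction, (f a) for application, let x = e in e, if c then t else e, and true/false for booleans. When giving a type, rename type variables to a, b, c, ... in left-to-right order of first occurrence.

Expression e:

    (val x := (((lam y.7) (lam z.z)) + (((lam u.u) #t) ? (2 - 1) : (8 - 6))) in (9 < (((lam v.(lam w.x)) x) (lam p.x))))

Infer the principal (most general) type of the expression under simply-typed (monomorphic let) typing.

Answer: Bool

Derivation:
\y._ : a -> Int
z : b
\z._ : b -> b
  unify a -> Int ~ (b -> b) -> c
  unify a ~ b -> b
  unify Int ~ c
_ _ : Int
  unify Int ~ Int
u : d
\u._ : d -> d
  unify d -> d ~ Bool -> e
  unify d ~ Bool
  unify Bool ~ e
_ _ : Bool
  unify Bool ~ Bool
  unify Int ~ Int
  unify Int ~ Int
  unify Int ~ Int
  unify Int ~ Int
  unify Int ~ Int
  unify Int ~ Int
let x : Int
  unify Int ~ Int
x : Int
\w._ : g -> Int
\v._ : f -> g -> Int
x : Int
  unify f -> g -> Int ~ Int -> h
  unify f ~ Int
  unify g -> Int ~ h
_ _ : g -> Int
x : Int
\p._ : i -> Int
  unify g -> Int ~ (i -> Int) -> j
  unify g ~ i -> Int
  unify Int ~ j
_ _ : Int
  unify Int ~ Int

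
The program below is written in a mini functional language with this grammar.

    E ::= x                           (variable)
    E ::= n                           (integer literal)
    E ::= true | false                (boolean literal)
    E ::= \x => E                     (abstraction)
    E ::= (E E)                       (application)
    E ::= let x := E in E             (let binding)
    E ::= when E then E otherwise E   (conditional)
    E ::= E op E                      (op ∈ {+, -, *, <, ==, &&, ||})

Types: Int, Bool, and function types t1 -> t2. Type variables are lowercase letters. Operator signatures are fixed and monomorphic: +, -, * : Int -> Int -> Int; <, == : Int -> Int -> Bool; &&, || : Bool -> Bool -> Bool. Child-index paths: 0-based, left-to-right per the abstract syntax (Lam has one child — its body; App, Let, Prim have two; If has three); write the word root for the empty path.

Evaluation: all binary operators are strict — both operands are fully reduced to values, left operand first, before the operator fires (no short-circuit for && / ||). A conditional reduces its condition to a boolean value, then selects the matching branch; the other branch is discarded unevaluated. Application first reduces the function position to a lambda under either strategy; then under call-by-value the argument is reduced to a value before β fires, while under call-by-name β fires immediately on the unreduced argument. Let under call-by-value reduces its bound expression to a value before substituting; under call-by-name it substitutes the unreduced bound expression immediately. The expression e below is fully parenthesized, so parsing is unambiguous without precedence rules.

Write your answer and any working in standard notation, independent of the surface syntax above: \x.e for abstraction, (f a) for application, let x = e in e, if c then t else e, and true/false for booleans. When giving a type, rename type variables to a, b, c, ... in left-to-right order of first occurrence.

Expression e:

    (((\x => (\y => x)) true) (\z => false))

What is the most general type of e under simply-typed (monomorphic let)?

Answer: Bool

Trace:
x : a
\y._ : b -> a
\x._ : a -> b -> a
  unify a -> b -> a ~ Bool -> c
  unify a ~ Bool
  unify b -> Bool ~ c
_ _ : b -> Bool
\z._ : d -> Bool
  unify b -> Bool ~ (d -> Bool) -> e
  unify b ~ d -> Bool
  unify Bool ~ e
_ _ : Bool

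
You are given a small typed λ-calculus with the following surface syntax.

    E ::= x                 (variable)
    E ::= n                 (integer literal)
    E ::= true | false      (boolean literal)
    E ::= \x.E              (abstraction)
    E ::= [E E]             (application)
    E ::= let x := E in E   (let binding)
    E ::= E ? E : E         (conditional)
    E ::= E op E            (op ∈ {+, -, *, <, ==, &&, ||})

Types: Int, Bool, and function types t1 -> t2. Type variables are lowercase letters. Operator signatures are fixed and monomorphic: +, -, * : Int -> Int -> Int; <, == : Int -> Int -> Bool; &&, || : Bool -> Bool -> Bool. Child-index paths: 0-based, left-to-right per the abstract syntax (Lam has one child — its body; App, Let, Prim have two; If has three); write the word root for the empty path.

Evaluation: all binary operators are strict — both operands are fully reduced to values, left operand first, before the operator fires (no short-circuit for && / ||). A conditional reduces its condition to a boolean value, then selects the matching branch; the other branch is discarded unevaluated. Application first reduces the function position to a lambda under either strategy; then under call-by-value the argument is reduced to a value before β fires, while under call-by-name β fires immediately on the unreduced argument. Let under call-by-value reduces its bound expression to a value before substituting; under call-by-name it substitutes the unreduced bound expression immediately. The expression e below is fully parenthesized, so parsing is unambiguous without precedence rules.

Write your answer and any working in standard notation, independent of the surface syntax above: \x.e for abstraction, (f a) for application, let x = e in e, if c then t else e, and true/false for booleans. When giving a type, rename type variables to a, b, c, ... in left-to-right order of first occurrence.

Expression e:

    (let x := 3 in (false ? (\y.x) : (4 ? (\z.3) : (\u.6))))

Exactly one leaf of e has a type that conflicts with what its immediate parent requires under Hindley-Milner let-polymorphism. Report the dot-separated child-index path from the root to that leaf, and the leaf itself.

Answer: 1.2.0 : 4

Derivation:
let x : Int
  unify Bool ~ Bool
x : Int
\y._ : a -> Int
  unify Int ~ Bool
  FAIL: mismatch Int ~ Bool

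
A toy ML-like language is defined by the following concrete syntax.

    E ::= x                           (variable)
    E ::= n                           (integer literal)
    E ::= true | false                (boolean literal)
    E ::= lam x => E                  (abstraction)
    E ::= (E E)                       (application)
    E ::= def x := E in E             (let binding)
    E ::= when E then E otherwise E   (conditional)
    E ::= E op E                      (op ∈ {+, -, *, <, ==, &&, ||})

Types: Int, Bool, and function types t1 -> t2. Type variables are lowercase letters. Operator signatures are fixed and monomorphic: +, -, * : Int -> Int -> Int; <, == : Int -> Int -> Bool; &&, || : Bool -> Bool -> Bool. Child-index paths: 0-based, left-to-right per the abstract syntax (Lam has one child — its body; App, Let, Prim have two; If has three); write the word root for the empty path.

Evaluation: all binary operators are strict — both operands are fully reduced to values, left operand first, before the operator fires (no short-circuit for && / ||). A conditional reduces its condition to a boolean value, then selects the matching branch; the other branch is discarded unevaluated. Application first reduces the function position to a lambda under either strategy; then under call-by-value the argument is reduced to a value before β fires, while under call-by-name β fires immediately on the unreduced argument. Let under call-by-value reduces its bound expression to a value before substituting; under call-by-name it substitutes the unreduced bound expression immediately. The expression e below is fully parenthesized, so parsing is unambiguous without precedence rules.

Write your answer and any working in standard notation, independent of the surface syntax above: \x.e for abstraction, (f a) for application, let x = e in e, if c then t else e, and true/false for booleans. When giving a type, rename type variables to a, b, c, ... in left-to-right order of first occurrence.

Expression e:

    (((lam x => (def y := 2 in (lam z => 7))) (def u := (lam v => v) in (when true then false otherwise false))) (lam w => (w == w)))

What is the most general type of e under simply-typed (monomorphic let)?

Trace:
let y : Int
\z._ : b -> Int
\x._ : a -> b -> Int
v : c
\v._ : c -> c
let u : c -> c
  unify Bool ~ Bool
  unify Bool ~ Bool
  unify a -> b -> Int ~ Bool -> d
  unify a ~ Bool
  unify b -> Int ~ d
_ _ : b -> Int
w : e
  unify e ~ Int
w : Int
  unify Int ~ Int
\w._ : Int -> Bool
  unify b -> Int ~ (Int -> Bool) -> f
  unify b ~ Int -> Bool
  unify Int ~ f
_ _ : Int

Answer: Int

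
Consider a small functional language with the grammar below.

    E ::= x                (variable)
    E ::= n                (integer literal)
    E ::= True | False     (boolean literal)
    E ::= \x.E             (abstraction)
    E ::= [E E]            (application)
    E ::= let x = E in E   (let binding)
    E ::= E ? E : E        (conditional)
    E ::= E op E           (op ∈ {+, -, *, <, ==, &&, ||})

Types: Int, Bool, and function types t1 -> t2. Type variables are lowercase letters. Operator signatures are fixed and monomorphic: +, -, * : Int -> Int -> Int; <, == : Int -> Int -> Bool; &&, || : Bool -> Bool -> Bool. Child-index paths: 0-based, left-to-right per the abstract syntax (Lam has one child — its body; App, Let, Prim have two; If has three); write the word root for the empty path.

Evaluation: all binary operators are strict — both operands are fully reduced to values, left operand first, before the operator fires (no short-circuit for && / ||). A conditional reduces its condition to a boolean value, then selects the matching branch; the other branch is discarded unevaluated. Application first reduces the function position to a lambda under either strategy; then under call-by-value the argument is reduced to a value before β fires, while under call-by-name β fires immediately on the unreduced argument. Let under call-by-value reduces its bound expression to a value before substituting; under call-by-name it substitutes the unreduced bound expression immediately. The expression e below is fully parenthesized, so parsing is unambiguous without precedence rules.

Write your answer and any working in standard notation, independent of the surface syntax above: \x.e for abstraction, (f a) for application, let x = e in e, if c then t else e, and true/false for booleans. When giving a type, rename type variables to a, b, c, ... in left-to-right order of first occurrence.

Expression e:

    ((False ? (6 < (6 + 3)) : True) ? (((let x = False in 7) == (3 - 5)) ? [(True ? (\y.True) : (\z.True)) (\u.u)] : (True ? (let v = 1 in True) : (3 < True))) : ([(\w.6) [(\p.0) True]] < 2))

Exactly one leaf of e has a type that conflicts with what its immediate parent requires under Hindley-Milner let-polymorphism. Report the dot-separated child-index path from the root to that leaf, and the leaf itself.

Answer: 1.2.2.1 : true

Derivation:
  unify Bool ~ Bool
  unify Int ~ Int
  unify Int ~ Int
  unify Int ~ Int
  unify Int ~ Int
  unify Bool ~ Bool
  unify Bool ~ Bool
let x : Bool
  unify Int ~ Int
  unify Int ~ Int
  unify Int ~ Int
  unify Int ~ Int
  unify Bool ~ Bool
  unify Bool ~ Bool
\y._ : a -> Bool
\z._ : b -> Bool
  unify a -> Bool ~ b -> Bool
  unify a ~ b
  unify Bool ~ Bool
u : c
\u._ : c -> c
  unify b -> Bool ~ (c -> c) -> d
  unify b ~ c -> c
  unify Bool ~ d
_ _ : Bool
  unify Bool ~ Bool
let v : Int
  unify Int ~ Int
  unify Bool ~ Int
  FAIL: mismatch Bool ~ Int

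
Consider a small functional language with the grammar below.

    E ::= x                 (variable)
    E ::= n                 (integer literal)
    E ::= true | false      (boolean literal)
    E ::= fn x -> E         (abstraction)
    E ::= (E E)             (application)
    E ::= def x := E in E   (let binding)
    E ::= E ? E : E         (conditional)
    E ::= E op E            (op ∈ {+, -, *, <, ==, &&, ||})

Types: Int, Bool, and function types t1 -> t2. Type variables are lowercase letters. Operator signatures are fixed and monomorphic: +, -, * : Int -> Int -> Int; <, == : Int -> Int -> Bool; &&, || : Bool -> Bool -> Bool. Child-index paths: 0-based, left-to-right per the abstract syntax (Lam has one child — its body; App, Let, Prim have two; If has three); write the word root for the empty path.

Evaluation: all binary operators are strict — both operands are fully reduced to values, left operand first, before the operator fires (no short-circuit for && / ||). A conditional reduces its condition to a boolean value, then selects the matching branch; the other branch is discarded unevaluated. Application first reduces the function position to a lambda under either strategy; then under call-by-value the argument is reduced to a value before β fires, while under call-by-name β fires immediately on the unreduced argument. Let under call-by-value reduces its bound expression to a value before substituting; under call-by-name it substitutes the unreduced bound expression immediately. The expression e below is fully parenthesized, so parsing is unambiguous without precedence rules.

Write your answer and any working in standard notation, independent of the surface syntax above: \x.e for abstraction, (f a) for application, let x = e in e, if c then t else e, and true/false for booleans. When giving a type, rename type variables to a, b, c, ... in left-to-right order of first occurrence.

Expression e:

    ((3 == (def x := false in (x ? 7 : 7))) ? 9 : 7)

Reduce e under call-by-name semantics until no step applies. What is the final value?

Answer: 7

Trace:
step 0: (if (3 == (let x = false in (if x then 7 else 7))) then 9 else 7)
step 1: [let@0.1] (if (3 == (if false then 7 else 7)) then 9 else 7)
step 2: [if@0.1] (if (3 == 7) then 9 else 7)
step 3: [delta@0] (if false then 9 else 7)
step 4: [if@root] 7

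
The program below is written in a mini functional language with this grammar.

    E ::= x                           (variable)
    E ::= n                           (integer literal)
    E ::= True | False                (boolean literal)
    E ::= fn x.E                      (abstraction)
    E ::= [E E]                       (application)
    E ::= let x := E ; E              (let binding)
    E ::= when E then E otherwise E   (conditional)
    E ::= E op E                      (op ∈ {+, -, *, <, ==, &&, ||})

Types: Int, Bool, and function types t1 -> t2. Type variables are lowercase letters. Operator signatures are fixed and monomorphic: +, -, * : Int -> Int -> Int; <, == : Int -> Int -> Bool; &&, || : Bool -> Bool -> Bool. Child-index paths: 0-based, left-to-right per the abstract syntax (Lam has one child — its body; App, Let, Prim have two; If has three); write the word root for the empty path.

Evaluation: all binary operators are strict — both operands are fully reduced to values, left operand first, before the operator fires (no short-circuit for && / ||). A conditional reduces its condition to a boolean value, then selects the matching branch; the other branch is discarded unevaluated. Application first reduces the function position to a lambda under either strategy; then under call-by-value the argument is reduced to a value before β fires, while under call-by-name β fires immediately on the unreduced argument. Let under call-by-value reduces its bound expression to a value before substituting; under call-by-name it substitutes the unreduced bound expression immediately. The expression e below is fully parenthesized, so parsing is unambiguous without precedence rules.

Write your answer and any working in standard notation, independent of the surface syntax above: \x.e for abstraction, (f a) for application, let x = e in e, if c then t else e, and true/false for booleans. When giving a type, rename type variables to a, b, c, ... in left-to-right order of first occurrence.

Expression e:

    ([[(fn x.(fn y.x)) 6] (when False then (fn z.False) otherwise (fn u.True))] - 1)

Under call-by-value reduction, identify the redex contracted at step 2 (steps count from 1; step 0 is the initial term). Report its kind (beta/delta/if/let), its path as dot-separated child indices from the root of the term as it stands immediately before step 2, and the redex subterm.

Derivation:
step 0: ((((\x.(\y.x)) 6) (if false then (\z.false) else (\u.true))) - 1)
step 1: [beta@0.0] (((\y.6) (if false then (\z.false) else (\u.true))) - 1)
step 2: [if@0.1] (((\y.6) (\u.true)) - 1)

Answer: if at 0.1 : (if false then (\z.false) else (\u.true))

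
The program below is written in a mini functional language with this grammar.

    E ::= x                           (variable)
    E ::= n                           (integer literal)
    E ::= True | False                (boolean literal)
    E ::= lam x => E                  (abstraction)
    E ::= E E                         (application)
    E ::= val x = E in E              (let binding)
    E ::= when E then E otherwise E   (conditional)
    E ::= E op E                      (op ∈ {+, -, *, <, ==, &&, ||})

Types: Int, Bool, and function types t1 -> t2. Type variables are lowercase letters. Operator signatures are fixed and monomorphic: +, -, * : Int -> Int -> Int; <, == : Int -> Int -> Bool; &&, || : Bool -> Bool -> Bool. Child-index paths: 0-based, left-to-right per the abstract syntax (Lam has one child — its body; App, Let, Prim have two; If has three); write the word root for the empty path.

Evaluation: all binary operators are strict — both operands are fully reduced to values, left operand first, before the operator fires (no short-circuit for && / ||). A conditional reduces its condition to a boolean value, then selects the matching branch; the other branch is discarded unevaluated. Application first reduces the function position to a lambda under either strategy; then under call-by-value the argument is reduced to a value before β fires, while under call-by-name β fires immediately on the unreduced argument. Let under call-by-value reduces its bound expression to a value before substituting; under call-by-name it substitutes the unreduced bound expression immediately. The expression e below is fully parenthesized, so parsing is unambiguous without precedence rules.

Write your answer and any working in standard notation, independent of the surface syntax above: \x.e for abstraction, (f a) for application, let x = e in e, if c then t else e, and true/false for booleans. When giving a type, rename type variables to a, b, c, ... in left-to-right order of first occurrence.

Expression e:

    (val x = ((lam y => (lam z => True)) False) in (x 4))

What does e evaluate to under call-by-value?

Answer: true

Derivation:
step 0: (let x = ((\y.(\z.true)) false) in (x 4))
step 1: [beta@0] (let x = (\z.true) in (x 4))
step 2: [let@root] ((\z.true) 4)
step 3: [beta@root] true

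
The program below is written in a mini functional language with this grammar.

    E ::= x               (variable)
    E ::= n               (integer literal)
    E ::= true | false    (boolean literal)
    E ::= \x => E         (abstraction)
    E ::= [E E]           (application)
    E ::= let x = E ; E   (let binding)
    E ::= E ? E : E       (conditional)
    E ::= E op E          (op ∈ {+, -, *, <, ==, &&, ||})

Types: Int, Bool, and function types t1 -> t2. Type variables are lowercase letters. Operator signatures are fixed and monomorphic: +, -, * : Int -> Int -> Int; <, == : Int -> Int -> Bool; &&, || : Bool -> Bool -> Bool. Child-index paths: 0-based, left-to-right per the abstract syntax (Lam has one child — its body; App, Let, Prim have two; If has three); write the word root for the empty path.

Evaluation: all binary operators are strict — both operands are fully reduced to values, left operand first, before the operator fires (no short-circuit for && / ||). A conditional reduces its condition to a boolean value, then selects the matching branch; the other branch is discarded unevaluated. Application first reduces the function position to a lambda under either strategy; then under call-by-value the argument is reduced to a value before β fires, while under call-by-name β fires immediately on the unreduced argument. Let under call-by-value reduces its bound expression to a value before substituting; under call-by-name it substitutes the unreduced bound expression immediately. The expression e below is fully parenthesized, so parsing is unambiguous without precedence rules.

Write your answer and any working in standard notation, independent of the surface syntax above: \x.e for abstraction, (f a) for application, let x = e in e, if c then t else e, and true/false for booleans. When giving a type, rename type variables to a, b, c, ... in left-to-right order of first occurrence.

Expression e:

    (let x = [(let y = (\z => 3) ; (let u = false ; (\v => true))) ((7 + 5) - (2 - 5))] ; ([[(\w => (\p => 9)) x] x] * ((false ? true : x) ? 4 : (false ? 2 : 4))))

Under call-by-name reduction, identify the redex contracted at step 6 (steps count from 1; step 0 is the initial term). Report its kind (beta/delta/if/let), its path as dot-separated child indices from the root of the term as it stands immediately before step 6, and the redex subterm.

Answer: let at 1.0.0 : (let u = false in (\v.true))

Working:
step 0: (let x = ((let y = (\z.3) in (let u = false in (\v.true))) ((7 + 5) - (2 - 5))) in ((((\w.(\p.9)) x) x) * (if (if false then true else x) then 4 else (if false then 2 else 4))))
step 1: [let@root] ((((\w.(\p.9)) ((let y = (\z.3) in (let u = false in (\v.true))) ((7 + 5) - (2 - 5)))) ((let y = (\z.3) in (let u = false in (\v.true))) ((7 + 5) - (2 - 5)))) * (if (if false then true else ((let y = (\z.3) in (let u = false in (\v.true))) ((7 + 5) - (2 - 5)))) then 4 else (if false then 2 else 4)))
step 2: [beta@0.0] (((\p.9) ((let y = (\z.3) in (let u = false in (\v.true))) ((7 + 5) - (2 - 5)))) * (if (if false then true else ((let y = (\z.3) in (let u = false in (\v.true))) ((7 + 5) - (2 - 5)))) then 4 else (if false then 2 else 4)))
step 3: [beta@0] (9 * (if (if false then true else ((let y = (\z.3) in (let u = false in (\v.true))) ((7 + 5) - (2 - 5)))) then 4 else (if false then 2 else 4)))
step 4: [if@1.0] (9 * (if ((let y = (\z.3) in (let u = false in (\v.true))) ((7 + 5) - (2 - 5))) then 4 else (if false then 2 else 4)))
step 5: [let@1.0.0] (9 * (if ((let u = false in (\v.true)) ((7 + 5) - (2 - 5))) then 4 else (if false then 2 else 4)))
step 6: [let@1.0.0] (9 * (if ((\v.true) ((7 + 5) - (2 - 5))) then 4 else (if false then 2 else 4)))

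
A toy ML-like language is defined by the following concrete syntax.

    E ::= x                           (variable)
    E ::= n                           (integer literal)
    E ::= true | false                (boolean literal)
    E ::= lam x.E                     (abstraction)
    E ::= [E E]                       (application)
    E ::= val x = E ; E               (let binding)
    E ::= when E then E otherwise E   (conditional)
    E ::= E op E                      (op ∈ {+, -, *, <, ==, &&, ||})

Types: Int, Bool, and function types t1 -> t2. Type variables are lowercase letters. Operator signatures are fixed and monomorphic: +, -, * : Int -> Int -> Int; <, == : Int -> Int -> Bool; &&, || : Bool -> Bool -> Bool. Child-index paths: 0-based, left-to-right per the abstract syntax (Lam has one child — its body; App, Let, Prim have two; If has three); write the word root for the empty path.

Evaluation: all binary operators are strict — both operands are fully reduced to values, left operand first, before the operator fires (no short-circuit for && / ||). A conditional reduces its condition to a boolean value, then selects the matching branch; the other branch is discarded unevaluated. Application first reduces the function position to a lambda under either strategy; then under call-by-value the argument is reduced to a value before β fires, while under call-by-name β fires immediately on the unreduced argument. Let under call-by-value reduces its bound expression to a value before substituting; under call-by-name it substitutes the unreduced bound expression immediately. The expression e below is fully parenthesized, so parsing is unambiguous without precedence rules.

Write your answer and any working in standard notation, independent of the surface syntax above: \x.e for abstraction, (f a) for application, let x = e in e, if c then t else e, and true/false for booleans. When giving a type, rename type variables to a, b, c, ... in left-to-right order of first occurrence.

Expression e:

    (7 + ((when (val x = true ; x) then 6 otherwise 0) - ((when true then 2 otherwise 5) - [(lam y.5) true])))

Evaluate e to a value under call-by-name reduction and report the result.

Answer: 16

Derivation:
step 0: (7 + ((if (let x = true in x) then 6 else 0) - ((if true then 2 else 5) - ((\y.5) true))))
step 1: [let@1.0.0] (7 + ((if true then 6 else 0) - ((if true then 2 else 5) - ((\y.5) true))))
step 2: [if@1.0] (7 + (6 - ((if true then 2 else 5) - ((\y.5) true))))
step 3: [if@1.1.0] (7 + (6 - (2 - ((\y.5) true))))
step 4: [beta@1.1.1] (7 + (6 - (2 - 5)))
step 5: [delta@1.1] (7 + (6 - -3))
step 6: [delta@1] (7 + 9)
step 7: [delta@root] 16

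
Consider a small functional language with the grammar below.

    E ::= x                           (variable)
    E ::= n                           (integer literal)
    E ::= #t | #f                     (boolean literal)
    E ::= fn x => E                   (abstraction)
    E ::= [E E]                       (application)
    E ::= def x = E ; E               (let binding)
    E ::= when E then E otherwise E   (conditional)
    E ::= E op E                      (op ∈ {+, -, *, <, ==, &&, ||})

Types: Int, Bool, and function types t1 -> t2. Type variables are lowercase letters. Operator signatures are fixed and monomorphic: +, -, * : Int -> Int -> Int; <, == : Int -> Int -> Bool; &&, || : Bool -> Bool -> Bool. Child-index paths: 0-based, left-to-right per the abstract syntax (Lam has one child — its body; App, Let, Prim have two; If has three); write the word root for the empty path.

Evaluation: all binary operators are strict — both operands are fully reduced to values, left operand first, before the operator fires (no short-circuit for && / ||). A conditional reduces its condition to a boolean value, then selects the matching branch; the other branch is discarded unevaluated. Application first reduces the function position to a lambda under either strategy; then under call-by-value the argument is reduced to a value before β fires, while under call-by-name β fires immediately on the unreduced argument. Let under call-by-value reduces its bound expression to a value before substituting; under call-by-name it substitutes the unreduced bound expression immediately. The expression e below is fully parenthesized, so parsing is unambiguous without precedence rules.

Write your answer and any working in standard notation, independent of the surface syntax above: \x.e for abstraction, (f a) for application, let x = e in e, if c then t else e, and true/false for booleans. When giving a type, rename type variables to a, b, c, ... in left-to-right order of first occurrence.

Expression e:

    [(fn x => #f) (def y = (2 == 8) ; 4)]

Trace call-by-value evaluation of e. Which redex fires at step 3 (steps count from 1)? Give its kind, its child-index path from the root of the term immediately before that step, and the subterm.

Working:
step 0: ((\x.false) (let y = (2 == 8) in 4))
step 1: [delta@1.0] ((\x.false) (let y = false in 4))
step 2: [let@1] ((\x.false) 4)
step 3: [beta@root] false

Answer: beta at root : ((\x.false) 4)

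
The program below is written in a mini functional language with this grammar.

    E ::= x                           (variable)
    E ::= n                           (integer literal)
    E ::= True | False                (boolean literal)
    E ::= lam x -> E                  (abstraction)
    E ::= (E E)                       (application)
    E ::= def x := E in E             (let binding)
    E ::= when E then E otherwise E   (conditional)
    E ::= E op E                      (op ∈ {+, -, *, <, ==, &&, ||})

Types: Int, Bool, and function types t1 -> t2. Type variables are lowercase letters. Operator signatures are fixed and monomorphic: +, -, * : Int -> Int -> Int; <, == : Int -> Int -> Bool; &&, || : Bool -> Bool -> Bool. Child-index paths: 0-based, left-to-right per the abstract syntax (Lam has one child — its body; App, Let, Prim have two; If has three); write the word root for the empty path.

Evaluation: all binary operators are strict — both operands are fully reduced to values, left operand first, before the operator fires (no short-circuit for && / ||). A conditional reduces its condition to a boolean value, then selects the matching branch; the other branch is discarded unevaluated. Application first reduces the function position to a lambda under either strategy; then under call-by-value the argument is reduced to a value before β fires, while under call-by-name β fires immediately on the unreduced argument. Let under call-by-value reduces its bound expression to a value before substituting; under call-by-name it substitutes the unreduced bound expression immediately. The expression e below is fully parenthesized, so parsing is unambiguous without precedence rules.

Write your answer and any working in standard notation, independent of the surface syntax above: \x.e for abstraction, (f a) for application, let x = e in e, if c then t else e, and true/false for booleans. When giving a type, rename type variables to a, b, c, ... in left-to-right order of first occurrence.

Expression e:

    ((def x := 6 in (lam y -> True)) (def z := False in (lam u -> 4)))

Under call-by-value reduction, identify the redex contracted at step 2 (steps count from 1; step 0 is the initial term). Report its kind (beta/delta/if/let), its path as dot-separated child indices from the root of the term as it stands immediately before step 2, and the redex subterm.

Working:
step 0: ((let x = 6 in (\y.true)) (let z = false in (\u.4)))
step 1: [let@0] ((\y.true) (let z = false in (\u.4)))
step 2: [let@1] ((\y.true) (\u.4))

Answer: let at 1 : (let z = false in (\u.4))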